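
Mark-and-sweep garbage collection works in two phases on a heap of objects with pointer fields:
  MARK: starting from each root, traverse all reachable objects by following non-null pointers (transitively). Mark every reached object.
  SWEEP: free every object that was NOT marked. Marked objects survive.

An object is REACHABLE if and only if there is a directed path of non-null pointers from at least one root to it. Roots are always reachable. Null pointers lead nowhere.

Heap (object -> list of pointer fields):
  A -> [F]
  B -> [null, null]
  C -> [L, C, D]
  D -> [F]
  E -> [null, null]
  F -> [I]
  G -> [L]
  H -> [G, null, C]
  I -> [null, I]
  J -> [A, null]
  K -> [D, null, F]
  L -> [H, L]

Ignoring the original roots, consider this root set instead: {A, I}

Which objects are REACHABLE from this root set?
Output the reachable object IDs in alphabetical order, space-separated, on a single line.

Answer: A F I

Derivation:
Roots: A I
Mark A: refs=F, marked=A
Mark I: refs=null I, marked=A I
Mark F: refs=I, marked=A F I
Unmarked (collected): B C D E G H J K L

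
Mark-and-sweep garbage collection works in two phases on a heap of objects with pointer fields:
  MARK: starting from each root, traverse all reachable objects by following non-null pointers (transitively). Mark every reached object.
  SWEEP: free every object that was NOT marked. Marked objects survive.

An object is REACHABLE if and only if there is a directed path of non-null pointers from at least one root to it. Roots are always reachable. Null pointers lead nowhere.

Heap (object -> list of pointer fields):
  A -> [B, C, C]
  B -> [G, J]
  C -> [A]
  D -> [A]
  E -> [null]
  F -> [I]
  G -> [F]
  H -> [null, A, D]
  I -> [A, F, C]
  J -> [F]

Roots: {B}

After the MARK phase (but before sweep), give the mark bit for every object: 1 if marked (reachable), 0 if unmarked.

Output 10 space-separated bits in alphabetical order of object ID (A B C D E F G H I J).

Roots: B
Mark B: refs=G J, marked=B
Mark G: refs=F, marked=B G
Mark J: refs=F, marked=B G J
Mark F: refs=I, marked=B F G J
Mark I: refs=A F C, marked=B F G I J
Mark A: refs=B C C, marked=A B F G I J
Mark C: refs=A, marked=A B C F G I J
Unmarked (collected): D E H

Answer: 1 1 1 0 0 1 1 0 1 1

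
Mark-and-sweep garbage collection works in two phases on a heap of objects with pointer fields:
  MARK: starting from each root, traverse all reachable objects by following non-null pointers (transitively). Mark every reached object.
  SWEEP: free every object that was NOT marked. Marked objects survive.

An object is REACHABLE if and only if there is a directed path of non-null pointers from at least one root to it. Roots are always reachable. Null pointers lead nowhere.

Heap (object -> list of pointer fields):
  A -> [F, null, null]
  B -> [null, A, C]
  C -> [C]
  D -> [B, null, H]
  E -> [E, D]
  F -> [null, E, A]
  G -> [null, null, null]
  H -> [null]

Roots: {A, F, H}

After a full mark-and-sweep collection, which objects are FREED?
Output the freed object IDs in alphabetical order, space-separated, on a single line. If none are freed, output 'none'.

Answer: G

Derivation:
Roots: A F H
Mark A: refs=F null null, marked=A
Mark F: refs=null E A, marked=A F
Mark H: refs=null, marked=A F H
Mark E: refs=E D, marked=A E F H
Mark D: refs=B null H, marked=A D E F H
Mark B: refs=null A C, marked=A B D E F H
Mark C: refs=C, marked=A B C D E F H
Unmarked (collected): G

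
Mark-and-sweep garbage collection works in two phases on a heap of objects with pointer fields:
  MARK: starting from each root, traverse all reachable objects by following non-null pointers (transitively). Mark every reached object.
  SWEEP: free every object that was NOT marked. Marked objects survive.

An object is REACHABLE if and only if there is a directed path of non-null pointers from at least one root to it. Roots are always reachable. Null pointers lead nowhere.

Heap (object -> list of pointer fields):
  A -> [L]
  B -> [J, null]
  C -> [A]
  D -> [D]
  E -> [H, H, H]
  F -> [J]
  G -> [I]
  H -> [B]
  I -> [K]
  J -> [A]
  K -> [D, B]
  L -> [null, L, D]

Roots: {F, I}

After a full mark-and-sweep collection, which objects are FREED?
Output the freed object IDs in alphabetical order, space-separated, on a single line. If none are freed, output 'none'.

Answer: C E G H

Derivation:
Roots: F I
Mark F: refs=J, marked=F
Mark I: refs=K, marked=F I
Mark J: refs=A, marked=F I J
Mark K: refs=D B, marked=F I J K
Mark A: refs=L, marked=A F I J K
Mark D: refs=D, marked=A D F I J K
Mark B: refs=J null, marked=A B D F I J K
Mark L: refs=null L D, marked=A B D F I J K L
Unmarked (collected): C E G H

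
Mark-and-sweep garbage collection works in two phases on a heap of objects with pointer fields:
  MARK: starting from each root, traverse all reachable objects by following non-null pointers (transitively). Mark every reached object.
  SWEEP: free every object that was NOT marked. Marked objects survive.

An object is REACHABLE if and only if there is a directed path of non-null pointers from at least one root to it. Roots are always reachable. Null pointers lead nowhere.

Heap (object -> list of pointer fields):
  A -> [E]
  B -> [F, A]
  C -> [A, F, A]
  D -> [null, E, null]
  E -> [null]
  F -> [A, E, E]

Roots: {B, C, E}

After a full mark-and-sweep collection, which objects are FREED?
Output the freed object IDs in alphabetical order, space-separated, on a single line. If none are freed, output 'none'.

Answer: D

Derivation:
Roots: B C E
Mark B: refs=F A, marked=B
Mark C: refs=A F A, marked=B C
Mark E: refs=null, marked=B C E
Mark F: refs=A E E, marked=B C E F
Mark A: refs=E, marked=A B C E F
Unmarked (collected): D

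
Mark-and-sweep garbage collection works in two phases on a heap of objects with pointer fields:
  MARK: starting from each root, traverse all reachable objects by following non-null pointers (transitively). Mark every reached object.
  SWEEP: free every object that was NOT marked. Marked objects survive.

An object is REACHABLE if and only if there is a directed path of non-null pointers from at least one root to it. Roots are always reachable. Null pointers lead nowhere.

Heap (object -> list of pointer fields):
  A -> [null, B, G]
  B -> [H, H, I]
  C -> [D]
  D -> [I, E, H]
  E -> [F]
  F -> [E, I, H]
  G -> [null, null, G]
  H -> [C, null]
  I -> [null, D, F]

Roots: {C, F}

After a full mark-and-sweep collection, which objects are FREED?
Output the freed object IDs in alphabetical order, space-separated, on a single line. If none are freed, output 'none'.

Roots: C F
Mark C: refs=D, marked=C
Mark F: refs=E I H, marked=C F
Mark D: refs=I E H, marked=C D F
Mark E: refs=F, marked=C D E F
Mark I: refs=null D F, marked=C D E F I
Mark H: refs=C null, marked=C D E F H I
Unmarked (collected): A B G

Answer: A B G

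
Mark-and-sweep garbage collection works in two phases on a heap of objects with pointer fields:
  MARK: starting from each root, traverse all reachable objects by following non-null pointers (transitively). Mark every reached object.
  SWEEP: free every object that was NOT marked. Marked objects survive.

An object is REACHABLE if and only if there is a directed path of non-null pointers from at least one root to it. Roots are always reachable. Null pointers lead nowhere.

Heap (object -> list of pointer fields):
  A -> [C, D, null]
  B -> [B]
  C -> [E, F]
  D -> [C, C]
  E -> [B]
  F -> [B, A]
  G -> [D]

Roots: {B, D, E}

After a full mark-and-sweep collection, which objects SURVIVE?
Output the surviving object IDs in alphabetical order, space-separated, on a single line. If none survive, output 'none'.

Roots: B D E
Mark B: refs=B, marked=B
Mark D: refs=C C, marked=B D
Mark E: refs=B, marked=B D E
Mark C: refs=E F, marked=B C D E
Mark F: refs=B A, marked=B C D E F
Mark A: refs=C D null, marked=A B C D E F
Unmarked (collected): G

Answer: A B C D E F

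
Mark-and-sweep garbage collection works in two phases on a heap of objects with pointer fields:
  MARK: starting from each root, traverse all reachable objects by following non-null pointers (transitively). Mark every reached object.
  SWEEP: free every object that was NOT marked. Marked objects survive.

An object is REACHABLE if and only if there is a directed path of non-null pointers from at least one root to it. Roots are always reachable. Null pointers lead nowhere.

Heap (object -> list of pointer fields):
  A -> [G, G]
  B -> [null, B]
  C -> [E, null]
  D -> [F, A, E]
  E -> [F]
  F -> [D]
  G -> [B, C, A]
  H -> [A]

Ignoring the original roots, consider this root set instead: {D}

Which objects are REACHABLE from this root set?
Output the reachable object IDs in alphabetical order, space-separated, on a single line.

Answer: A B C D E F G

Derivation:
Roots: D
Mark D: refs=F A E, marked=D
Mark F: refs=D, marked=D F
Mark A: refs=G G, marked=A D F
Mark E: refs=F, marked=A D E F
Mark G: refs=B C A, marked=A D E F G
Mark B: refs=null B, marked=A B D E F G
Mark C: refs=E null, marked=A B C D E F G
Unmarked (collected): H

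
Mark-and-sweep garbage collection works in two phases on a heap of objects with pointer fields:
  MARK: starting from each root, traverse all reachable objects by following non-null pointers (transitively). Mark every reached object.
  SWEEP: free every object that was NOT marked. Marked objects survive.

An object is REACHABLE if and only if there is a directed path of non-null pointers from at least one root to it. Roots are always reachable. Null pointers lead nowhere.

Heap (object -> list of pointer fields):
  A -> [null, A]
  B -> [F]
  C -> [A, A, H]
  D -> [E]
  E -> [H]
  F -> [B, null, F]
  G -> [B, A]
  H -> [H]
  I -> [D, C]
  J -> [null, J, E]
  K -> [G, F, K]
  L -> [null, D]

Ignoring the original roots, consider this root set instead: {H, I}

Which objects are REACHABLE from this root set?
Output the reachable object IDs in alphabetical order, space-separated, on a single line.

Answer: A C D E H I

Derivation:
Roots: H I
Mark H: refs=H, marked=H
Mark I: refs=D C, marked=H I
Mark D: refs=E, marked=D H I
Mark C: refs=A A H, marked=C D H I
Mark E: refs=H, marked=C D E H I
Mark A: refs=null A, marked=A C D E H I
Unmarked (collected): B F G J K L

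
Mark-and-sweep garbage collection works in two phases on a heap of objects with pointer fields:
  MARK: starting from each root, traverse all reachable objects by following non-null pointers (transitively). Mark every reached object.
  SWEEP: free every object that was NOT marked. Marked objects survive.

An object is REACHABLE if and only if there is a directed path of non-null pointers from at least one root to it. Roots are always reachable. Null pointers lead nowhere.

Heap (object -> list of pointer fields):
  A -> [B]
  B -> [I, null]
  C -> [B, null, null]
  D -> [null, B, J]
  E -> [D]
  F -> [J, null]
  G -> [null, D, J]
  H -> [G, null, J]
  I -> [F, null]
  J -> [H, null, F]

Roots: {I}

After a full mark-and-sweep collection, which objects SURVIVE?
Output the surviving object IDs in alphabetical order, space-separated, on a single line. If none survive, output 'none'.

Answer: B D F G H I J

Derivation:
Roots: I
Mark I: refs=F null, marked=I
Mark F: refs=J null, marked=F I
Mark J: refs=H null F, marked=F I J
Mark H: refs=G null J, marked=F H I J
Mark G: refs=null D J, marked=F G H I J
Mark D: refs=null B J, marked=D F G H I J
Mark B: refs=I null, marked=B D F G H I J
Unmarked (collected): A C E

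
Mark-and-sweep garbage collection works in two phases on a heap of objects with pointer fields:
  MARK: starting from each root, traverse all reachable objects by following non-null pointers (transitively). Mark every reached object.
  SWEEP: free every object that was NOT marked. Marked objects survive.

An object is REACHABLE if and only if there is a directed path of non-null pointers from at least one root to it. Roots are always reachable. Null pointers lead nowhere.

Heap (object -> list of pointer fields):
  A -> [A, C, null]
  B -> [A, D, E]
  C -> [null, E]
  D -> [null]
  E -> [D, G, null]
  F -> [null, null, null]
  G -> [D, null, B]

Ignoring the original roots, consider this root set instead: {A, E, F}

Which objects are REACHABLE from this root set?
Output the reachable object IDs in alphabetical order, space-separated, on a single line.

Roots: A E F
Mark A: refs=A C null, marked=A
Mark E: refs=D G null, marked=A E
Mark F: refs=null null null, marked=A E F
Mark C: refs=null E, marked=A C E F
Mark D: refs=null, marked=A C D E F
Mark G: refs=D null B, marked=A C D E F G
Mark B: refs=A D E, marked=A B C D E F G
Unmarked (collected): (none)

Answer: A B C D E F G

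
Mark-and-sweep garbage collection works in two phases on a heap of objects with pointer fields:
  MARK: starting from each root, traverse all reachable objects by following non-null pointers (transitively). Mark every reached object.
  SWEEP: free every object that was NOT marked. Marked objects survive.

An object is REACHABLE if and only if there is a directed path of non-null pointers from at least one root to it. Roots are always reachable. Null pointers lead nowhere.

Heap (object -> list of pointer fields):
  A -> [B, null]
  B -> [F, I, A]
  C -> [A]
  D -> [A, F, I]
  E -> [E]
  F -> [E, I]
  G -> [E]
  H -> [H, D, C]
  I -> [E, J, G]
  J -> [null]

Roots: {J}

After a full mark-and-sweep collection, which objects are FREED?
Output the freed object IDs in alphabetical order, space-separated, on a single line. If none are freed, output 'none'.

Roots: J
Mark J: refs=null, marked=J
Unmarked (collected): A B C D E F G H I

Answer: A B C D E F G H I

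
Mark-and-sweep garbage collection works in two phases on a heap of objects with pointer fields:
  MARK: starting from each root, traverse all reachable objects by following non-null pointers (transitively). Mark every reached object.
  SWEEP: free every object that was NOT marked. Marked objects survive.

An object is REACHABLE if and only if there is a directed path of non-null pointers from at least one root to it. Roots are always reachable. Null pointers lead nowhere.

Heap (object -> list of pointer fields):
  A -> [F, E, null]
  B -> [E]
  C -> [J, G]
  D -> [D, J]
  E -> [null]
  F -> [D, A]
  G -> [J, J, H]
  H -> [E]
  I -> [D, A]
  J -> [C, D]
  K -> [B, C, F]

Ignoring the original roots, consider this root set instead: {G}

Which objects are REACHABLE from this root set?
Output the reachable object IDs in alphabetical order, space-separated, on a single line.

Roots: G
Mark G: refs=J J H, marked=G
Mark J: refs=C D, marked=G J
Mark H: refs=E, marked=G H J
Mark C: refs=J G, marked=C G H J
Mark D: refs=D J, marked=C D G H J
Mark E: refs=null, marked=C D E G H J
Unmarked (collected): A B F I K

Answer: C D E G H J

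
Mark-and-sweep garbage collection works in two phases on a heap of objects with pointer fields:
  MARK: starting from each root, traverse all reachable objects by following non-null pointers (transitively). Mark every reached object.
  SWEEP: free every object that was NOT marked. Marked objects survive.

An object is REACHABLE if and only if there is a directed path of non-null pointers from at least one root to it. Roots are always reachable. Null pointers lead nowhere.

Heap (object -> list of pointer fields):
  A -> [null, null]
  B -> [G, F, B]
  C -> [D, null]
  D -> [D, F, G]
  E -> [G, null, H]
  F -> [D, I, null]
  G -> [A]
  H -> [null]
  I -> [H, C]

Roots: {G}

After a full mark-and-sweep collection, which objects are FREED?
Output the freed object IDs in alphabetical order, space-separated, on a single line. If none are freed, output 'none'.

Answer: B C D E F H I

Derivation:
Roots: G
Mark G: refs=A, marked=G
Mark A: refs=null null, marked=A G
Unmarked (collected): B C D E F H I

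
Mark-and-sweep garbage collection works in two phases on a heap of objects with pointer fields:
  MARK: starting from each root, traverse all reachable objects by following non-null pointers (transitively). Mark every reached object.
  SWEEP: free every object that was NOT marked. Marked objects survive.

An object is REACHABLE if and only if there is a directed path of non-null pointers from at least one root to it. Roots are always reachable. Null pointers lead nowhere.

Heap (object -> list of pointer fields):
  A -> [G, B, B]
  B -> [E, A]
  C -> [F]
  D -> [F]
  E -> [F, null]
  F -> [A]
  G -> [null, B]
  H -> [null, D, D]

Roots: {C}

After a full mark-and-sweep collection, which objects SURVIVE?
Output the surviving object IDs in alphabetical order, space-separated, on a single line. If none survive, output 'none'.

Answer: A B C E F G

Derivation:
Roots: C
Mark C: refs=F, marked=C
Mark F: refs=A, marked=C F
Mark A: refs=G B B, marked=A C F
Mark G: refs=null B, marked=A C F G
Mark B: refs=E A, marked=A B C F G
Mark E: refs=F null, marked=A B C E F G
Unmarked (collected): D H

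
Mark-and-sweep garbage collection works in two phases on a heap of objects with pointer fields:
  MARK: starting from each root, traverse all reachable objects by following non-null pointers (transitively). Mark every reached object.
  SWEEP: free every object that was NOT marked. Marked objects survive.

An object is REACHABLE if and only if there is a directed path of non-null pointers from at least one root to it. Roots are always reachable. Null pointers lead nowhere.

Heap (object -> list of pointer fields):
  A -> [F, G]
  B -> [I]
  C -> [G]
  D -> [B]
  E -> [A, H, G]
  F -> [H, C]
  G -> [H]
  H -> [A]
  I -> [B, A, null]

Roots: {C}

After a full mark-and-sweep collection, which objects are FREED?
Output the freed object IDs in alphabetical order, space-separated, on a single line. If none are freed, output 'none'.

Answer: B D E I

Derivation:
Roots: C
Mark C: refs=G, marked=C
Mark G: refs=H, marked=C G
Mark H: refs=A, marked=C G H
Mark A: refs=F G, marked=A C G H
Mark F: refs=H C, marked=A C F G H
Unmarked (collected): B D E I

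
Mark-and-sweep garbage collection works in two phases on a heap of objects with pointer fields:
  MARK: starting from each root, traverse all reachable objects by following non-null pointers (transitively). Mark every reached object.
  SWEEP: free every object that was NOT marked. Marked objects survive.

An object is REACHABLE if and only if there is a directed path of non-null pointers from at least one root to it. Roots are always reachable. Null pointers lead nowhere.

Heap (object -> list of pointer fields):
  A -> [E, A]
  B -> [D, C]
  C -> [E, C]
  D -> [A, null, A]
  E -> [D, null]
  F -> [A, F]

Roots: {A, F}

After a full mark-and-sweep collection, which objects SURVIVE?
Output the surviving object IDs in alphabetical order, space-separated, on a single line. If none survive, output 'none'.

Roots: A F
Mark A: refs=E A, marked=A
Mark F: refs=A F, marked=A F
Mark E: refs=D null, marked=A E F
Mark D: refs=A null A, marked=A D E F
Unmarked (collected): B C

Answer: A D E F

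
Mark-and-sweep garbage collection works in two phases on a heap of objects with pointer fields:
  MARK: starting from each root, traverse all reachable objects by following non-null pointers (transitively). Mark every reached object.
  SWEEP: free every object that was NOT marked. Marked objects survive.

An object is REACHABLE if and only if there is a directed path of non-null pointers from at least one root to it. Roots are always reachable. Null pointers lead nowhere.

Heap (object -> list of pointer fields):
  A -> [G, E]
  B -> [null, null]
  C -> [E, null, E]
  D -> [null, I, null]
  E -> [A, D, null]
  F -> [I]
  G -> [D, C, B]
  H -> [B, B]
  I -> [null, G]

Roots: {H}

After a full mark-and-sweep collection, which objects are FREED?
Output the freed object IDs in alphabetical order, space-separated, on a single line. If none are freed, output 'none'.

Roots: H
Mark H: refs=B B, marked=H
Mark B: refs=null null, marked=B H
Unmarked (collected): A C D E F G I

Answer: A C D E F G I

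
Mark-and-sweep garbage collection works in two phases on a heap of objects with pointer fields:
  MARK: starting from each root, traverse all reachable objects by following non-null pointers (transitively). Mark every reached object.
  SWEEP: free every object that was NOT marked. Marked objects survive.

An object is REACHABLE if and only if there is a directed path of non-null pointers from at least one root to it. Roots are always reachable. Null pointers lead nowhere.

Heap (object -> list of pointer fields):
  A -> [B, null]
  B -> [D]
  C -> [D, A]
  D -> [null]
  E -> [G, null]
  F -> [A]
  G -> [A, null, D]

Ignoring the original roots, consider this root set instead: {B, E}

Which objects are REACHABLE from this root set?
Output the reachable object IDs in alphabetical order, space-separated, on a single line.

Answer: A B D E G

Derivation:
Roots: B E
Mark B: refs=D, marked=B
Mark E: refs=G null, marked=B E
Mark D: refs=null, marked=B D E
Mark G: refs=A null D, marked=B D E G
Mark A: refs=B null, marked=A B D E G
Unmarked (collected): C F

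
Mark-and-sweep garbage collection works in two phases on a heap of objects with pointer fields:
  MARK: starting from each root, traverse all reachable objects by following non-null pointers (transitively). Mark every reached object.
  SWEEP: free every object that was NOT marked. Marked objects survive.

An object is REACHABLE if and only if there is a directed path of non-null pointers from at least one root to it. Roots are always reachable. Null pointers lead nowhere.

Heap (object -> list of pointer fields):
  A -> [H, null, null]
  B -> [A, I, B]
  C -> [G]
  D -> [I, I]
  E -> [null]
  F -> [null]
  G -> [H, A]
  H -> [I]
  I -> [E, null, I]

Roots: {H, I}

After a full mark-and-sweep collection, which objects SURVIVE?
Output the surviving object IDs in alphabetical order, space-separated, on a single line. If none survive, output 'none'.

Answer: E H I

Derivation:
Roots: H I
Mark H: refs=I, marked=H
Mark I: refs=E null I, marked=H I
Mark E: refs=null, marked=E H I
Unmarked (collected): A B C D F G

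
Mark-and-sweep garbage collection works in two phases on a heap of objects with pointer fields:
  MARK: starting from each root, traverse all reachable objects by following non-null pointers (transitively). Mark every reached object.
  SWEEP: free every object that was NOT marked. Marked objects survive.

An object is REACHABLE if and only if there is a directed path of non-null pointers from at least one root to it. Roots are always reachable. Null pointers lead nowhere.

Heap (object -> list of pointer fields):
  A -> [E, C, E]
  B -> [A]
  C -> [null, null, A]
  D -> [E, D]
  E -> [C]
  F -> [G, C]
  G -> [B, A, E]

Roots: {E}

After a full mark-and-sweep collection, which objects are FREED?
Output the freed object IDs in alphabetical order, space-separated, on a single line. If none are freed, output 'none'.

Answer: B D F G

Derivation:
Roots: E
Mark E: refs=C, marked=E
Mark C: refs=null null A, marked=C E
Mark A: refs=E C E, marked=A C E
Unmarked (collected): B D F G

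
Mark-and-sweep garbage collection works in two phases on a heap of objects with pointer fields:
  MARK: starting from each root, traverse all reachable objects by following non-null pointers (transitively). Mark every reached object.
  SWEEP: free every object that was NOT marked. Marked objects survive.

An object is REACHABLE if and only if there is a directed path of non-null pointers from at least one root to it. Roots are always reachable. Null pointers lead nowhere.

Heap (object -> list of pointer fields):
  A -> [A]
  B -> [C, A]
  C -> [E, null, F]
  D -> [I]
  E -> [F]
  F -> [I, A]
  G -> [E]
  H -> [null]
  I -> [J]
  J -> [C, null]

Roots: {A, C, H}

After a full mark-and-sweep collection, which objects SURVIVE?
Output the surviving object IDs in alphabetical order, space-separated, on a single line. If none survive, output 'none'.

Answer: A C E F H I J

Derivation:
Roots: A C H
Mark A: refs=A, marked=A
Mark C: refs=E null F, marked=A C
Mark H: refs=null, marked=A C H
Mark E: refs=F, marked=A C E H
Mark F: refs=I A, marked=A C E F H
Mark I: refs=J, marked=A C E F H I
Mark J: refs=C null, marked=A C E F H I J
Unmarked (collected): B D G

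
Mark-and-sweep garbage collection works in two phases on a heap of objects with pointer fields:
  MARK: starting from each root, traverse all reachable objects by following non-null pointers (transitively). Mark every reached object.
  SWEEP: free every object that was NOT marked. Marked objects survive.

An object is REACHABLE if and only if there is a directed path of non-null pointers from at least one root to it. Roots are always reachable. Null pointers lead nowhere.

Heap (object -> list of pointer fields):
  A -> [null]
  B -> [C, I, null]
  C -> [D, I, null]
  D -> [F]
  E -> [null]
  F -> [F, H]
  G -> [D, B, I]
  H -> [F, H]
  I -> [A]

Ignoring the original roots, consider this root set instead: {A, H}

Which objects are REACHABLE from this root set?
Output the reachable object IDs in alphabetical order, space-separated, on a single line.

Answer: A F H

Derivation:
Roots: A H
Mark A: refs=null, marked=A
Mark H: refs=F H, marked=A H
Mark F: refs=F H, marked=A F H
Unmarked (collected): B C D E G I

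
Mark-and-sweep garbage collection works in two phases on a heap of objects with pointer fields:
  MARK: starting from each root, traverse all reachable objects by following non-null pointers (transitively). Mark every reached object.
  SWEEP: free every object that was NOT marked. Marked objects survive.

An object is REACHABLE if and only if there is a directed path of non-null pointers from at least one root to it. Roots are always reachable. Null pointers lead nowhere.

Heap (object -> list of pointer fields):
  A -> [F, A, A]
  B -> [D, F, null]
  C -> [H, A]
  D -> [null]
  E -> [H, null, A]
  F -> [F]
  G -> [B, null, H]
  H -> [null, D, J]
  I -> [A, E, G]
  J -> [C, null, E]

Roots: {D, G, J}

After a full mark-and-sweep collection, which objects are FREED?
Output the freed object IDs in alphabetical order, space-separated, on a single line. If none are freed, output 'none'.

Roots: D G J
Mark D: refs=null, marked=D
Mark G: refs=B null H, marked=D G
Mark J: refs=C null E, marked=D G J
Mark B: refs=D F null, marked=B D G J
Mark H: refs=null D J, marked=B D G H J
Mark C: refs=H A, marked=B C D G H J
Mark E: refs=H null A, marked=B C D E G H J
Mark F: refs=F, marked=B C D E F G H J
Mark A: refs=F A A, marked=A B C D E F G H J
Unmarked (collected): I

Answer: I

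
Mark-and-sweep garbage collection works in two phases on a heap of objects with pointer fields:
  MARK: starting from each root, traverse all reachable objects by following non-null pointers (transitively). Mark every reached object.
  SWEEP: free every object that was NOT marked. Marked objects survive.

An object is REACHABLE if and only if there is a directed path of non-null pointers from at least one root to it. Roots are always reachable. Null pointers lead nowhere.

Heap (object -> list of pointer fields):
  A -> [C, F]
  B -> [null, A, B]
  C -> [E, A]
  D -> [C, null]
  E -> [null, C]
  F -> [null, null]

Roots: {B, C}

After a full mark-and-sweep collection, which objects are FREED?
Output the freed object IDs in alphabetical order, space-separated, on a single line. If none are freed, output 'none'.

Roots: B C
Mark B: refs=null A B, marked=B
Mark C: refs=E A, marked=B C
Mark A: refs=C F, marked=A B C
Mark E: refs=null C, marked=A B C E
Mark F: refs=null null, marked=A B C E F
Unmarked (collected): D

Answer: D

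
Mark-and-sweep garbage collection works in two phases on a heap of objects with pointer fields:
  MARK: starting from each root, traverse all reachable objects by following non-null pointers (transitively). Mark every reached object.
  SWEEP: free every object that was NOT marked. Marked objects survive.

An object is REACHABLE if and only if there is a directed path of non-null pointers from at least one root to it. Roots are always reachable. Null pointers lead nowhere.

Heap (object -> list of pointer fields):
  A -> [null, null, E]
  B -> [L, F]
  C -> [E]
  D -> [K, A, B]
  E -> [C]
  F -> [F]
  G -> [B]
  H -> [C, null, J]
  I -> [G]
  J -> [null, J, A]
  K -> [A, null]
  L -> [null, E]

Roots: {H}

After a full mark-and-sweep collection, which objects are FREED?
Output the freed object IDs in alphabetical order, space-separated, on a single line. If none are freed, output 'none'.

Roots: H
Mark H: refs=C null J, marked=H
Mark C: refs=E, marked=C H
Mark J: refs=null J A, marked=C H J
Mark E: refs=C, marked=C E H J
Mark A: refs=null null E, marked=A C E H J
Unmarked (collected): B D F G I K L

Answer: B D F G I K L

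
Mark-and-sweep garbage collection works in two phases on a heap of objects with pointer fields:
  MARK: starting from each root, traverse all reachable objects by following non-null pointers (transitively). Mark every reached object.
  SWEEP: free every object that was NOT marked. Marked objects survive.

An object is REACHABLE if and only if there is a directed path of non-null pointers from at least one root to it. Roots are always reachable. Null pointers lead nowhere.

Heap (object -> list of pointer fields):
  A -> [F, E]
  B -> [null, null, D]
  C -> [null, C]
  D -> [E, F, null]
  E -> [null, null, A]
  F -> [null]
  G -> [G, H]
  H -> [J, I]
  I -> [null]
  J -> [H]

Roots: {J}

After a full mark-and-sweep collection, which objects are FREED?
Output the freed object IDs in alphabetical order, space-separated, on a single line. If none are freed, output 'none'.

Roots: J
Mark J: refs=H, marked=J
Mark H: refs=J I, marked=H J
Mark I: refs=null, marked=H I J
Unmarked (collected): A B C D E F G

Answer: A B C D E F G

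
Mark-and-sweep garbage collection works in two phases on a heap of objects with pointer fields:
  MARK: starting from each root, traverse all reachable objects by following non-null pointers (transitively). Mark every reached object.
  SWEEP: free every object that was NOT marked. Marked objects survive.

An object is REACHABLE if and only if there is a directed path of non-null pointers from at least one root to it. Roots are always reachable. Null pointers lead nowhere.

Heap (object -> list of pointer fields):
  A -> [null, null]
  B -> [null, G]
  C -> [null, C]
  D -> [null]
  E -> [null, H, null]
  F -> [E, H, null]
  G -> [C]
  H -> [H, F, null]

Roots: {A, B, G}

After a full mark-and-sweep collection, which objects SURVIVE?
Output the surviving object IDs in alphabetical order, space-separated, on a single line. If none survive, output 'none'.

Answer: A B C G

Derivation:
Roots: A B G
Mark A: refs=null null, marked=A
Mark B: refs=null G, marked=A B
Mark G: refs=C, marked=A B G
Mark C: refs=null C, marked=A B C G
Unmarked (collected): D E F H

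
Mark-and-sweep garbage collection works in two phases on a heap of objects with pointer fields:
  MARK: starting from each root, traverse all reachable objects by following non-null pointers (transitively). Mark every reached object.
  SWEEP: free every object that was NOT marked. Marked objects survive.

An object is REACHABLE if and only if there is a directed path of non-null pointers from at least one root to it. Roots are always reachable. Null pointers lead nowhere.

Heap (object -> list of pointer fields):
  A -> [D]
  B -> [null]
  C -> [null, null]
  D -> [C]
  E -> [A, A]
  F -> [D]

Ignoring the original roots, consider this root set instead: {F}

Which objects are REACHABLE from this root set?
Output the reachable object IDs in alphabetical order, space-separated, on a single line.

Roots: F
Mark F: refs=D, marked=F
Mark D: refs=C, marked=D F
Mark C: refs=null null, marked=C D F
Unmarked (collected): A B E

Answer: C D F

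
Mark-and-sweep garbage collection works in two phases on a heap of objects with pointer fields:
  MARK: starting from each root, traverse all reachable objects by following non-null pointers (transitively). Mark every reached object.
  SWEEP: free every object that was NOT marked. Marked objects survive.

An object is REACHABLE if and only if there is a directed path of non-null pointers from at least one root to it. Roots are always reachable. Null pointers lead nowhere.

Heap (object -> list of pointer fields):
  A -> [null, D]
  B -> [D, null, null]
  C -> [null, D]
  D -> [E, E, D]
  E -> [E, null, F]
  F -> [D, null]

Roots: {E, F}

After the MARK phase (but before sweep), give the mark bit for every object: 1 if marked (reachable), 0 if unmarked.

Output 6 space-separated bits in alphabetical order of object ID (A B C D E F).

Roots: E F
Mark E: refs=E null F, marked=E
Mark F: refs=D null, marked=E F
Mark D: refs=E E D, marked=D E F
Unmarked (collected): A B C

Answer: 0 0 0 1 1 1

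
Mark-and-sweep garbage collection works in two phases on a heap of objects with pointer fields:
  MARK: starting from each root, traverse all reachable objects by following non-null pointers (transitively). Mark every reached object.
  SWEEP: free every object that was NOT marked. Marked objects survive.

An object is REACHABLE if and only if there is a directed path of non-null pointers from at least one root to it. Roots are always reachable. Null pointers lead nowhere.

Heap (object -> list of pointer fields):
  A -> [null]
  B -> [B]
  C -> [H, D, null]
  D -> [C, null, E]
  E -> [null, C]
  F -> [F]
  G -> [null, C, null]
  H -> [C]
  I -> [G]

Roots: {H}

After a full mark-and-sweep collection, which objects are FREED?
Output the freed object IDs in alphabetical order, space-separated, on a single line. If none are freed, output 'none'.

Answer: A B F G I

Derivation:
Roots: H
Mark H: refs=C, marked=H
Mark C: refs=H D null, marked=C H
Mark D: refs=C null E, marked=C D H
Mark E: refs=null C, marked=C D E H
Unmarked (collected): A B F G I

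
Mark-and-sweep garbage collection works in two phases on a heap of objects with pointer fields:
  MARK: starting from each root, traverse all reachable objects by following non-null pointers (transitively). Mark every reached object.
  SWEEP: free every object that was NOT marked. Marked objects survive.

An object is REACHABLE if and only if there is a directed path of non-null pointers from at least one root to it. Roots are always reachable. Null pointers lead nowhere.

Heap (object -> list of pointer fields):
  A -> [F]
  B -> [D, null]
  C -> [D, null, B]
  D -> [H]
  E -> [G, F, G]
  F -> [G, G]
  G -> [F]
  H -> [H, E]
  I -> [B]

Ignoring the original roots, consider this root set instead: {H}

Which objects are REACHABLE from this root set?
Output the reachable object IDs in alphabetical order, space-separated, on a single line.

Answer: E F G H

Derivation:
Roots: H
Mark H: refs=H E, marked=H
Mark E: refs=G F G, marked=E H
Mark G: refs=F, marked=E G H
Mark F: refs=G G, marked=E F G H
Unmarked (collected): A B C D I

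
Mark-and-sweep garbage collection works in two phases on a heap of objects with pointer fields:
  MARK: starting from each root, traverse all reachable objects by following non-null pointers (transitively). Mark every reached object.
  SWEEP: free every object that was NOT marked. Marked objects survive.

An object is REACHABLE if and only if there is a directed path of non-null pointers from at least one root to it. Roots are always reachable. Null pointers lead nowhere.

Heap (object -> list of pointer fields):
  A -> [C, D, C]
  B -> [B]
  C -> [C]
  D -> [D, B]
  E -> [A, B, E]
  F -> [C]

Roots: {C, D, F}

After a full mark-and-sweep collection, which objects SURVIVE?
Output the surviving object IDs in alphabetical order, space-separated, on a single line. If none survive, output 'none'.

Roots: C D F
Mark C: refs=C, marked=C
Mark D: refs=D B, marked=C D
Mark F: refs=C, marked=C D F
Mark B: refs=B, marked=B C D F
Unmarked (collected): A E

Answer: B C D F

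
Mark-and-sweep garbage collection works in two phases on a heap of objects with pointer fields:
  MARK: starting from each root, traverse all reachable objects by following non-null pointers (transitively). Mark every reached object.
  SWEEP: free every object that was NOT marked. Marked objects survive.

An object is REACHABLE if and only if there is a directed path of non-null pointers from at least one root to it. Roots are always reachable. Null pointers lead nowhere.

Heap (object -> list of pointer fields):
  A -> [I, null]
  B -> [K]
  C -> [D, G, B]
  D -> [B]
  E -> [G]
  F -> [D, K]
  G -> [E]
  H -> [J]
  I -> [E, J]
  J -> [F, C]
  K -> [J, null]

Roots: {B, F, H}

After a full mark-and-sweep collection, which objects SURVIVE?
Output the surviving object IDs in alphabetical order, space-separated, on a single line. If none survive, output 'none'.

Answer: B C D E F G H J K

Derivation:
Roots: B F H
Mark B: refs=K, marked=B
Mark F: refs=D K, marked=B F
Mark H: refs=J, marked=B F H
Mark K: refs=J null, marked=B F H K
Mark D: refs=B, marked=B D F H K
Mark J: refs=F C, marked=B D F H J K
Mark C: refs=D G B, marked=B C D F H J K
Mark G: refs=E, marked=B C D F G H J K
Mark E: refs=G, marked=B C D E F G H J K
Unmarked (collected): A I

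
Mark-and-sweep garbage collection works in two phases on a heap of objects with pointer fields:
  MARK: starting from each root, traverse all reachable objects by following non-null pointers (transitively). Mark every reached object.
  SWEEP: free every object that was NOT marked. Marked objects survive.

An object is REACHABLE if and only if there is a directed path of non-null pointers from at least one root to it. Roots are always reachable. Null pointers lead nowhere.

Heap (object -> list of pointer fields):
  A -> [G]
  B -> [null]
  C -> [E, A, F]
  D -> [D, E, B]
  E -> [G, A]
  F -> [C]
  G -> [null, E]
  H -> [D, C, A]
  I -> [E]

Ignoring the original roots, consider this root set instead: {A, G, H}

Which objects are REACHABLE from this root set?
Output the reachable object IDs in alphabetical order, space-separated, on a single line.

Roots: A G H
Mark A: refs=G, marked=A
Mark G: refs=null E, marked=A G
Mark H: refs=D C A, marked=A G H
Mark E: refs=G A, marked=A E G H
Mark D: refs=D E B, marked=A D E G H
Mark C: refs=E A F, marked=A C D E G H
Mark B: refs=null, marked=A B C D E G H
Mark F: refs=C, marked=A B C D E F G H
Unmarked (collected): I

Answer: A B C D E F G H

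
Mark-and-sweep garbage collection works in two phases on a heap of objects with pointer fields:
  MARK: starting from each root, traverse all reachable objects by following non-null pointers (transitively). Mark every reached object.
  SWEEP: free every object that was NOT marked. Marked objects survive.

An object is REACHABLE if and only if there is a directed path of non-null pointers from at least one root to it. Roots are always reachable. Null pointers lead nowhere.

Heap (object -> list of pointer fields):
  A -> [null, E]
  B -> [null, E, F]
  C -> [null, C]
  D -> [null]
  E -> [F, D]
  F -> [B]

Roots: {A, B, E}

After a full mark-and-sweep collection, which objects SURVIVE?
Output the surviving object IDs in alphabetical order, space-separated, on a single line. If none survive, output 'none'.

Roots: A B E
Mark A: refs=null E, marked=A
Mark B: refs=null E F, marked=A B
Mark E: refs=F D, marked=A B E
Mark F: refs=B, marked=A B E F
Mark D: refs=null, marked=A B D E F
Unmarked (collected): C

Answer: A B D E F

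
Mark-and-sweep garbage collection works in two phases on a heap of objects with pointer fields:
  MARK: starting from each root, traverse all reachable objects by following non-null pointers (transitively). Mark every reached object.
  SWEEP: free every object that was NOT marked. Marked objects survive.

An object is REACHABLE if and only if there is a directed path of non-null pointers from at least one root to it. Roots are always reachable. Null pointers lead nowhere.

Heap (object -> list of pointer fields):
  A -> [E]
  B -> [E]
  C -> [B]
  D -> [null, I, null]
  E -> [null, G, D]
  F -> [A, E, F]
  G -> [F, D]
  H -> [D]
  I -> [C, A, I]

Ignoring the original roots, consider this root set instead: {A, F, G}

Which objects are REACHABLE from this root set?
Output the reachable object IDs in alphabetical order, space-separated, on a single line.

Roots: A F G
Mark A: refs=E, marked=A
Mark F: refs=A E F, marked=A F
Mark G: refs=F D, marked=A F G
Mark E: refs=null G D, marked=A E F G
Mark D: refs=null I null, marked=A D E F G
Mark I: refs=C A I, marked=A D E F G I
Mark C: refs=B, marked=A C D E F G I
Mark B: refs=E, marked=A B C D E F G I
Unmarked (collected): H

Answer: A B C D E F G I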